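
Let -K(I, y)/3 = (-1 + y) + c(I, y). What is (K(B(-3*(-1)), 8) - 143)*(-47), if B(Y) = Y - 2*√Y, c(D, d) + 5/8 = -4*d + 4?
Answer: 29375/8 ≈ 3671.9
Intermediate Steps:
c(D, d) = 27/8 - 4*d (c(D, d) = -5/8 + (-4*d + 4) = -5/8 + (4 - 4*d) = 27/8 - 4*d)
K(I, y) = -57/8 + 9*y (K(I, y) = -3*((-1 + y) + (27/8 - 4*y)) = -3*(19/8 - 3*y) = -57/8 + 9*y)
(K(B(-3*(-1)), 8) - 143)*(-47) = ((-57/8 + 9*8) - 143)*(-47) = ((-57/8 + 72) - 143)*(-47) = (519/8 - 143)*(-47) = -625/8*(-47) = 29375/8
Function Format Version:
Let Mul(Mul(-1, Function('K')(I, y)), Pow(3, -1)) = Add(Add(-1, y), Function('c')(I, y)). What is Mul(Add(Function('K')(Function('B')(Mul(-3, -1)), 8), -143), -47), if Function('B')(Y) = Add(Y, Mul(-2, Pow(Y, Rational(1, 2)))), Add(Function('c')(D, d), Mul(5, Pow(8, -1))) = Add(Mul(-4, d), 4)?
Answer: Rational(29375, 8) ≈ 3671.9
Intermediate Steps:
Function('c')(D, d) = Add(Rational(27, 8), Mul(-4, d)) (Function('c')(D, d) = Add(Rational(-5, 8), Add(Mul(-4, d), 4)) = Add(Rational(-5, 8), Add(4, Mul(-4, d))) = Add(Rational(27, 8), Mul(-4, d)))
Function('K')(I, y) = Add(Rational(-57, 8), Mul(9, y)) (Function('K')(I, y) = Mul(-3, Add(Add(-1, y), Add(Rational(27, 8), Mul(-4, y)))) = Mul(-3, Add(Rational(19, 8), Mul(-3, y))) = Add(Rational(-57, 8), Mul(9, y)))
Mul(Add(Function('K')(Function('B')(Mul(-3, -1)), 8), -143), -47) = Mul(Add(Add(Rational(-57, 8), Mul(9, 8)), -143), -47) = Mul(Add(Add(Rational(-57, 8), 72), -143), -47) = Mul(Add(Rational(519, 8), -143), -47) = Mul(Rational(-625, 8), -47) = Rational(29375, 8)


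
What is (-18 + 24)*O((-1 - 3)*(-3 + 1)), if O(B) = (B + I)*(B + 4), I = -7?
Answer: 72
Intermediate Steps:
O(B) = (-7 + B)*(4 + B) (O(B) = (B - 7)*(B + 4) = (-7 + B)*(4 + B))
(-18 + 24)*O((-1 - 3)*(-3 + 1)) = (-18 + 24)*(-28 + ((-1 - 3)*(-3 + 1))² - 3*(-1 - 3)*(-3 + 1)) = 6*(-28 + (-4*(-2))² - (-12)*(-2)) = 6*(-28 + 8² - 3*8) = 6*(-28 + 64 - 24) = 6*12 = 72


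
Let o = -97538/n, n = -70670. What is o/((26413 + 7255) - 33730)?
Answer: -48769/2190770 ≈ -0.022261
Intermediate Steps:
o = 48769/35335 (o = -97538/(-70670) = -97538*(-1/70670) = 48769/35335 ≈ 1.3802)
o/((26413 + 7255) - 33730) = 48769/(35335*((26413 + 7255) - 33730)) = 48769/(35335*(33668 - 33730)) = (48769/35335)/(-62) = (48769/35335)*(-1/62) = -48769/2190770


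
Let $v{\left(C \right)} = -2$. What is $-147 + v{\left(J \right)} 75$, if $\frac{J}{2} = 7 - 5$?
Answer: $-297$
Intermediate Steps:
$J = 4$ ($J = 2 \left(7 - 5\right) = 2 \cdot 2 = 4$)
$-147 + v{\left(J \right)} 75 = -147 - 150 = -297$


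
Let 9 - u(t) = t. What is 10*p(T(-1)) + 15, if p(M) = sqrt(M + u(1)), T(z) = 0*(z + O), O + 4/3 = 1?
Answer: 15 + 20*sqrt(2) ≈ 43.284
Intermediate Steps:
O = -1/3 (O = -4/3 + 1 = -1/3 ≈ -0.33333)
T(z) = 0 (T(z) = 0*(z - 1/3) = 0*(-1/3 + z) = 0)
u(t) = 9 - t
p(M) = sqrt(8 + M) (p(M) = sqrt(M + (9 - 1*1)) = sqrt(M + (9 - 1)) = sqrt(M + 8) = sqrt(8 + M))
10*p(T(-1)) + 15 = 10*sqrt(8 + 0) + 15 = 10*sqrt(8) + 15 = 10*(2*sqrt(2)) + 15 = 20*sqrt(2) + 15 = 15 + 20*sqrt(2)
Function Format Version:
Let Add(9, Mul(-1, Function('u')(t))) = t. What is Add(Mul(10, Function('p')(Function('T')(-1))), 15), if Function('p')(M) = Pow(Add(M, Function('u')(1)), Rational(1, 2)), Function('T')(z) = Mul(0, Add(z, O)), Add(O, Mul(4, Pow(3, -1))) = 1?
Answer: Add(15, Mul(20, Pow(2, Rational(1, 2)))) ≈ 43.284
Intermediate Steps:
O = Rational(-1, 3) (O = Add(Rational(-4, 3), 1) = Rational(-1, 3) ≈ -0.33333)
Function('T')(z) = 0 (Function('T')(z) = Mul(0, Add(z, Rational(-1, 3))) = Mul(0, Add(Rational(-1, 3), z)) = 0)
Function('u')(t) = Add(9, Mul(-1, t))
Function('p')(M) = Pow(Add(8, M), Rational(1, 2)) (Function('p')(M) = Pow(Add(M, Add(9, Mul(-1, 1))), Rational(1, 2)) = Pow(Add(M, Add(9, -1)), Rational(1, 2)) = Pow(Add(M, 8), Rational(1, 2)) = Pow(Add(8, M), Rational(1, 2)))
Add(Mul(10, Function('p')(Function('T')(-1))), 15) = Add(Mul(10, Pow(Add(8, 0), Rational(1, 2))), 15) = Add(Mul(10, Pow(8, Rational(1, 2))), 15) = Add(Mul(10, Mul(2, Pow(2, Rational(1, 2)))), 15) = Add(Mul(20, Pow(2, Rational(1, 2))), 15) = Add(15, Mul(20, Pow(2, Rational(1, 2))))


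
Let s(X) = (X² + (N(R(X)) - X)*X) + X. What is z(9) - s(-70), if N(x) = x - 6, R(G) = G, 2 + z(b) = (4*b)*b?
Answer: -4928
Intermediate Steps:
z(b) = -2 + 4*b² (z(b) = -2 + (4*b)*b = -2 + 4*b²)
N(x) = -6 + x
s(X) = X² - 5*X (s(X) = (X² + ((-6 + X) - X)*X) + X = (X² - 6*X) + X = X² - 5*X)
z(9) - s(-70) = (-2 + 4*9²) - (-70)*(-5 - 70) = (-2 + 4*81) - (-70)*(-75) = (-2 + 324) - 1*5250 = 322 - 5250 = -4928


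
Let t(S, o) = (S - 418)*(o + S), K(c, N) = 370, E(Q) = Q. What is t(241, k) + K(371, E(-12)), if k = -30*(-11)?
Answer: -100697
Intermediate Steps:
k = 330
t(S, o) = (-418 + S)*(S + o)
t(241, k) + K(371, E(-12)) = (241² - 418*241 - 418*330 + 241*330) + 370 = (58081 - 100738 - 137940 + 79530) + 370 = -101067 + 370 = -100697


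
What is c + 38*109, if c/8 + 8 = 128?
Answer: 5102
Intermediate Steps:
c = 960 (c = -64 + 8*128 = -64 + 1024 = 960)
c + 38*109 = 960 + 38*109 = 960 + 4142 = 5102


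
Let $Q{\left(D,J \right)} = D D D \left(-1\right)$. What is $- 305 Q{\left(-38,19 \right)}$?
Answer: $-16735960$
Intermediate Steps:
$Q{\left(D,J \right)} = - D^{3}$ ($Q{\left(D,J \right)} = D^{2} D \left(-1\right) = D^{3} \left(-1\right) = - D^{3}$)
$- 305 Q{\left(-38,19 \right)} = - 305 \left(- \left(-38\right)^{3}\right) = - 305 \left(\left(-1\right) \left(-54872\right)\right) = \left(-305\right) 54872 = -16735960$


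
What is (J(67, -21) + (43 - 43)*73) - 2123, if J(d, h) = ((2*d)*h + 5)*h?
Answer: 56866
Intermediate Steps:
J(d, h) = h*(5 + 2*d*h) (J(d, h) = (2*d*h + 5)*h = (5 + 2*d*h)*h = h*(5 + 2*d*h))
(J(67, -21) + (43 - 43)*73) - 2123 = (-21*(5 + 2*67*(-21)) + (43 - 43)*73) - 2123 = (-21*(5 - 2814) + 0*73) - 2123 = (-21*(-2809) + 0) - 2123 = (58989 + 0) - 2123 = 58989 - 2123 = 56866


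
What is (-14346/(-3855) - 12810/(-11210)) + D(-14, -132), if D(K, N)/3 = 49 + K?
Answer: 158257632/1440485 ≈ 109.86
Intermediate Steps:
D(K, N) = 147 + 3*K (D(K, N) = 3*(49 + K) = 147 + 3*K)
(-14346/(-3855) - 12810/(-11210)) + D(-14, -132) = (-14346/(-3855) - 12810/(-11210)) + (147 + 3*(-14)) = (-14346*(-1/3855) - 12810*(-1/11210)) + (147 - 42) = (4782/1285 + 1281/1121) + 105 = 7006707/1440485 + 105 = 158257632/1440485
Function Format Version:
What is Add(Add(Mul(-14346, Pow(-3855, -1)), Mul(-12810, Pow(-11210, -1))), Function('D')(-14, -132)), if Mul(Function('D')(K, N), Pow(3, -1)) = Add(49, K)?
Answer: Rational(158257632, 1440485) ≈ 109.86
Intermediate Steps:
Function('D')(K, N) = Add(147, Mul(3, K)) (Function('D')(K, N) = Mul(3, Add(49, K)) = Add(147, Mul(3, K)))
Add(Add(Mul(-14346, Pow(-3855, -1)), Mul(-12810, Pow(-11210, -1))), Function('D')(-14, -132)) = Add(Add(Mul(-14346, Pow(-3855, -1)), Mul(-12810, Pow(-11210, -1))), Add(147, Mul(3, -14))) = Add(Add(Mul(-14346, Rational(-1, 3855)), Mul(-12810, Rational(-1, 11210))), Add(147, -42)) = Add(Add(Rational(4782, 1285), Rational(1281, 1121)), 105) = Add(Rational(7006707, 1440485), 105) = Rational(158257632, 1440485)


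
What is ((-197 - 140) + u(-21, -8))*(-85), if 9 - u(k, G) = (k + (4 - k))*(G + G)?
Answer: 22440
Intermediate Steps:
u(k, G) = 9 - 8*G (u(k, G) = 9 - (k + (4 - k))*(G + G) = 9 - 4*2*G = 9 - 8*G)
((-197 - 140) + u(-21, -8))*(-85) = ((-197 - 140) + (9 - 8*(-8)))*(-85) = (-337 + (9 + 64))*(-85) = (-337 + 73)*(-85) = -264*(-85) = 22440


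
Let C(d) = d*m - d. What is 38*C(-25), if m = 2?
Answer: -950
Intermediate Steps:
C(d) = d (C(d) = d*2 - d = 2*d - d = d)
38*C(-25) = 38*(-25) = -950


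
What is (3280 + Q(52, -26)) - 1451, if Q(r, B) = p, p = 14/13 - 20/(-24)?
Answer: 142811/78 ≈ 1830.9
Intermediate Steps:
p = 149/78 (p = 14*(1/13) - 20*(-1/24) = 14/13 + ⅚ = 149/78 ≈ 1.9103)
Q(r, B) = 149/78
(3280 + Q(52, -26)) - 1451 = (3280 + 149/78) - 1451 = 255989/78 - 1451 = 142811/78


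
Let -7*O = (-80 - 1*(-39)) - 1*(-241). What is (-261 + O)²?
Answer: 4108729/49 ≈ 83852.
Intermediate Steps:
O = -200/7 (O = -((-80 - 1*(-39)) - 1*(-241))/7 = -((-80 + 39) + 241)/7 = -(-41 + 241)/7 = -⅐*200 = -200/7 ≈ -28.571)
(-261 + O)² = (-261 - 200/7)² = (-2027/7)² = 4108729/49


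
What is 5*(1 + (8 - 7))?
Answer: 10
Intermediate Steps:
5*(1 + (8 - 7)) = 5*(1 + 1) = 5*2 = 10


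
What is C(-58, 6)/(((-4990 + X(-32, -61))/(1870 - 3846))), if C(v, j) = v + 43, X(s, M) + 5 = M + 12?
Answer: -570/97 ≈ -5.8763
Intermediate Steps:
X(s, M) = 7 + M (X(s, M) = -5 + (M + 12) = -5 + (12 + M) = 7 + M)
C(v, j) = 43 + v
C(-58, 6)/(((-4990 + X(-32, -61))/(1870 - 3846))) = (43 - 58)/(((-4990 + (7 - 61))/(1870 - 3846))) = -15*(-1976/(-4990 - 54)) = -15/((-5044*(-1/1976))) = -15/97/38 = -15*38/97 = -570/97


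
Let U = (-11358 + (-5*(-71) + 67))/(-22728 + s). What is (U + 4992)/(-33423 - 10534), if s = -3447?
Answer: -130676536/1150574475 ≈ -0.11357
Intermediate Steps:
U = 10936/26175 (U = (-11358 + (-5*(-71) + 67))/(-22728 - 3447) = (-11358 + (355 + 67))/(-26175) = (-11358 + 422)*(-1/26175) = -10936*(-1/26175) = 10936/26175 ≈ 0.41780)
(U + 4992)/(-33423 - 10534) = (10936/26175 + 4992)/(-33423 - 10534) = (130676536/26175)/(-43957) = (130676536/26175)*(-1/43957) = -130676536/1150574475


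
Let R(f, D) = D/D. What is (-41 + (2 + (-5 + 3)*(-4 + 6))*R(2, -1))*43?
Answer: -1849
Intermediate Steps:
R(f, D) = 1
(-41 + (2 + (-5 + 3)*(-4 + 6))*R(2, -1))*43 = (-41 + (2 + (-5 + 3)*(-4 + 6))*1)*43 = (-41 + (2 - 2*2)*1)*43 = (-41 + (2 - 4)*1)*43 = (-41 - 2*1)*43 = (-41 - 2)*43 = -43*43 = -1849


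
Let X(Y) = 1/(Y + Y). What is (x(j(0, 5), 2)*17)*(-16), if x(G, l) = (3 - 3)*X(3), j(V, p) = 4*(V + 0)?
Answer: 0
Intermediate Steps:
j(V, p) = 4*V
X(Y) = 1/(2*Y)
x(G, l) = 0 (x(G, l) = (3 - 3)*((½)/3) = 0*((½)*(⅓)) = 0*(⅙) = 0)
(x(j(0, 5), 2)*17)*(-16) = (0*17)*(-16) = 0*(-16) = 0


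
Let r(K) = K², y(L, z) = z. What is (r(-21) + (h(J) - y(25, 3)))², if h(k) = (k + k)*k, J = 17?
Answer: 1032256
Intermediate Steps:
h(k) = 2*k² (h(k) = (2*k)*k = 2*k²)
(r(-21) + (h(J) - y(25, 3)))² = ((-21)² + (2*17² - 1*3))² = (441 + (2*289 - 3))² = (441 + (578 - 3))² = (441 + 575)² = 1016² = 1032256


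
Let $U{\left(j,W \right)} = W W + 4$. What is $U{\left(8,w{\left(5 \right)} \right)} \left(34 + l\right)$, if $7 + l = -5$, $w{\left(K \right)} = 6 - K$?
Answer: $110$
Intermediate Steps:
$l = -12$ ($l = -7 - 5 = -12$)
$U{\left(j,W \right)} = 4 + W^{2}$ ($U{\left(j,W \right)} = W^{2} + 4 = 4 + W^{2}$)
$U{\left(8,w{\left(5 \right)} \right)} \left(34 + l\right) = \left(4 + \left(6 - 5\right)^{2}\right) \left(34 - 12\right) = \left(4 + \left(6 - 5\right)^{2}\right) 22 = \left(4 + 1^{2}\right) 22 = \left(4 + 1\right) 22 = 5 \cdot 22 = 110$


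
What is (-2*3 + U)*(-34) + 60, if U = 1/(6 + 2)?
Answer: 1039/4 ≈ 259.75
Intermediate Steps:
U = ⅛ (U = 1/8 = ⅛ ≈ 0.12500)
(-2*3 + U)*(-34) + 60 = (-2*3 + ⅛)*(-34) + 60 = (-6 + ⅛)*(-34) + 60 = -47/8*(-34) + 60 = 799/4 + 60 = 1039/4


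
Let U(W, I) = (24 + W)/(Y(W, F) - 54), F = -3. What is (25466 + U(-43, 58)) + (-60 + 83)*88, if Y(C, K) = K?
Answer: 82471/3 ≈ 27490.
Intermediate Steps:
U(W, I) = -8/19 - W/57 (U(W, I) = (24 + W)/(-3 - 54) = (24 + W)/(-57) = (24 + W)*(-1/57) = -8/19 - W/57)
(25466 + U(-43, 58)) + (-60 + 83)*88 = (25466 + (-8/19 - 1/57*(-43))) + (-60 + 83)*88 = (25466 + (-8/19 + 43/57)) + 23*88 = (25466 + 1/3) + 2024 = 76399/3 + 2024 = 82471/3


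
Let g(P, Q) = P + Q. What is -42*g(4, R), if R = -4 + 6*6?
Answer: -1512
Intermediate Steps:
R = 32 (R = -4 + 36 = 32)
-42*g(4, R) = -42*(4 + 32) = -42*36 = -1512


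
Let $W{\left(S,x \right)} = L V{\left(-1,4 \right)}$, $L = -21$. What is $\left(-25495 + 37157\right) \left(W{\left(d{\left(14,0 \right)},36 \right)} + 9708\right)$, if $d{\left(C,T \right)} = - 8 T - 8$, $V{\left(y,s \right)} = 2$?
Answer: $112724892$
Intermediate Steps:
$d{\left(C,T \right)} = -8 - 8 T$
$W{\left(S,x \right)} = -42$ ($W{\left(S,x \right)} = \left(-21\right) 2 = -42$)
$\left(-25495 + 37157\right) \left(W{\left(d{\left(14,0 \right)},36 \right)} + 9708\right) = \left(-25495 + 37157\right) \left(-42 + 9708\right) = 11662 \cdot 9666 = 112724892$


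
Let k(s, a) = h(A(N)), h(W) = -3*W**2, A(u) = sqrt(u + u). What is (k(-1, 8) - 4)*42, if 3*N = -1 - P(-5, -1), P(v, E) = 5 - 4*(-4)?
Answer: 1680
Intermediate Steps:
P(v, E) = 21 (P(v, E) = 5 + 16 = 21)
N = -22/3 (N = (-1 - 1*21)/3 = (-1 - 21)/3 = (1/3)*(-22) = -22/3 ≈ -7.3333)
A(u) = sqrt(2)*sqrt(u) (A(u) = sqrt(2*u) = sqrt(2)*sqrt(u))
k(s, a) = 44 (k(s, a) = -3*(sqrt(2)*sqrt(-22/3))**2 = -3*(sqrt(2)*(I*sqrt(66)/3))**2 = -3*(2*I*sqrt(33)/3)**2 = -3*(-44/3) = 44)
(k(-1, 8) - 4)*42 = (44 - 4)*42 = 40*42 = 1680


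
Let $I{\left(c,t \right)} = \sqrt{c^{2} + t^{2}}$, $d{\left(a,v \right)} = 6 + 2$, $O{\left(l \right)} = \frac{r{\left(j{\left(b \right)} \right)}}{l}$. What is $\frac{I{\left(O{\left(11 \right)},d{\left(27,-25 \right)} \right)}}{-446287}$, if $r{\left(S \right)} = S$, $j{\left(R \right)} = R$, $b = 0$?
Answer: $- \frac{8}{446287} \approx -1.7926 \cdot 10^{-5}$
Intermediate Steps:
$O{\left(l \right)} = 0$ ($O{\left(l \right)} = \frac{0}{l} = 0$)
$d{\left(a,v \right)} = 8$
$\frac{I{\left(O{\left(11 \right)},d{\left(27,-25 \right)} \right)}}{-446287} = \frac{\sqrt{0^{2} + 8^{2}}}{-446287} = \sqrt{0 + 64} \left(- \frac{1}{446287}\right) = \sqrt{64} \left(- \frac{1}{446287}\right) = 8 \left(- \frac{1}{446287}\right) = - \frac{8}{446287}$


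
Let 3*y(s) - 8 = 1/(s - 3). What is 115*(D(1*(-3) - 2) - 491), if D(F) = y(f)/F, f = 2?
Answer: -169556/3 ≈ -56519.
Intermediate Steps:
y(s) = 8/3 + 1/(3*(-3 + s)) (y(s) = 8/3 + 1/(3*(s - 3)) = 8/3 + 1/(3*(-3 + s)))
D(F) = 7/(3*F) (D(F) = ((-23 + 8*2)/(3*(-3 + 2)))/F = ((⅓)*(-23 + 16)/(-1))/F = ((⅓)*(-1)*(-7))/F = 7/(3*F))
115*(D(1*(-3) - 2) - 491) = 115*(7/(3*(1*(-3) - 2)) - 491) = 115*(7/(3*(-3 - 2)) - 491) = 115*((7/3)/(-5) - 491) = 115*((7/3)*(-⅕) - 491) = 115*(-7/15 - 491) = 115*(-7372/15) = -169556/3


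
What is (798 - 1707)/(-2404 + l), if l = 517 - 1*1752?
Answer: 303/1213 ≈ 0.24979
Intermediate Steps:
l = -1235 (l = 517 - 1752 = -1235)
(798 - 1707)/(-2404 + l) = (798 - 1707)/(-2404 - 1235) = -909/(-3639) = -909*(-1/3639) = 303/1213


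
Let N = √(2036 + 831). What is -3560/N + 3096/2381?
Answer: 3096/2381 - 3560*√2867/2867 ≈ -65.187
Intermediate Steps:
N = √2867 ≈ 53.544
-3560/N + 3096/2381 = -3560*√2867/2867 + 3096/2381 = 3096/2381 - 3560*√2867/2867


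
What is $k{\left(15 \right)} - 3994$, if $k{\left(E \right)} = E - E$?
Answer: $-3994$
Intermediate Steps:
$k{\left(E \right)} = 0$
$k{\left(15 \right)} - 3994 = 0 - 3994 = -3994$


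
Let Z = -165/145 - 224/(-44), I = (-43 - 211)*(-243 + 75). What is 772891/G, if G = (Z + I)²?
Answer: 78650161051/185330894549641 ≈ 0.00042438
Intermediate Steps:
I = 42672 (I = -254*(-168) = 42672)
Z = 1261/319 (Z = -165*1/145 - 224*(-1/44) = -33/29 + 56/11 = 1261/319 ≈ 3.9530)
G = 185330894549641/101761 (G = (1261/319 + 42672)² = (13613629/319)² = 185330894549641/101761 ≈ 1.8212e+9)
772891/G = 772891/(185330894549641/101761) = 772891*(101761/185330894549641) = 78650161051/185330894549641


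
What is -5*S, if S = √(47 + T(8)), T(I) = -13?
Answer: -5*√34 ≈ -29.155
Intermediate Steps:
S = √34 (S = √(47 - 13) = √34 ≈ 5.8309)
-5*S = -5*√34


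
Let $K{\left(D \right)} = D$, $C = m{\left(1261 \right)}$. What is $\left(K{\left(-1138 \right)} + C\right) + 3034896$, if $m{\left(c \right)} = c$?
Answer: $3035019$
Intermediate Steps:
$C = 1261$
$\left(K{\left(-1138 \right)} + C\right) + 3034896 = \left(-1138 + 1261\right) + 3034896 = 123 + 3034896 = 3035019$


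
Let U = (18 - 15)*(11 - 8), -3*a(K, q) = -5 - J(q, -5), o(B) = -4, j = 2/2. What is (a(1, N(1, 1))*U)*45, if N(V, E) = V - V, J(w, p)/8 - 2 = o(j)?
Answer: -1485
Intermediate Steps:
j = 1 (j = 2*(1/2) = 1)
J(w, p) = -16 (J(w, p) = 16 + 8*(-4) = 16 - 32 = -16)
N(V, E) = 0
a(K, q) = -11/3 (a(K, q) = -(-5 - 1*(-16))/3 = -(-5 + 16)/3 = -1/3*11 = -11/3)
U = 9 (U = 3*3 = 9)
(a(1, N(1, 1))*U)*45 = -11/3*9*45 = -33*45 = -1485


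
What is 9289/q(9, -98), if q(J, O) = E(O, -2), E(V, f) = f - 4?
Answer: -9289/6 ≈ -1548.2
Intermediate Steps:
E(V, f) = -4 + f
q(J, O) = -6 (q(J, O) = -4 - 2 = -6)
9289/q(9, -98) = 9289/(-6) = 9289*(-1/6) = -9289/6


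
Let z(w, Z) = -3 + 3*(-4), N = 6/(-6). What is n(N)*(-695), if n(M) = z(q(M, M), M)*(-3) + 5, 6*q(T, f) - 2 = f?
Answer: -34750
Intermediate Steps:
q(T, f) = ⅓ + f/6
N = -1 (N = 6*(-⅙) = -1)
z(w, Z) = -15 (z(w, Z) = -3 - 12 = -15)
n(M) = 50 (n(M) = -15*(-3) + 5 = 45 + 5 = 50)
n(N)*(-695) = 50*(-695) = -34750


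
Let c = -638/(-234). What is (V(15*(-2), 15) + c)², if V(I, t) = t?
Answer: 4301476/13689 ≈ 314.23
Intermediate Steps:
c = 319/117 (c = -638*(-1/234) = 319/117 ≈ 2.7265)
(V(15*(-2), 15) + c)² = (15 + 319/117)² = (2074/117)² = 4301476/13689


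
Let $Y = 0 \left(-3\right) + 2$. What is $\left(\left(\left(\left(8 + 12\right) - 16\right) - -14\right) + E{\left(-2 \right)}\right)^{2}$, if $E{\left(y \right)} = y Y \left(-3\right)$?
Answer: $900$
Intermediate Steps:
$Y = 2$ ($Y = 0 + 2 = 2$)
$E{\left(y \right)} = - 6 y$ ($E{\left(y \right)} = y 2 \left(-3\right) = 2 y \left(-3\right) = - 6 y$)
$\left(\left(\left(\left(8 + 12\right) - 16\right) - -14\right) + E{\left(-2 \right)}\right)^{2} = \left(\left(\left(\left(8 + 12\right) - 16\right) - -14\right) - -12\right)^{2} = \left(\left(\left(20 - 16\right) + 14\right) + 12\right)^{2} = \left(\left(4 + 14\right) + 12\right)^{2} = \left(18 + 12\right)^{2} = 30^{2} = 900$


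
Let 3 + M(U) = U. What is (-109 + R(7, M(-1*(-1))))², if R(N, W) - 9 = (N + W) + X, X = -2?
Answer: 9409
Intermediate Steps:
M(U) = -3 + U
R(N, W) = 7 + N + W (R(N, W) = 9 + ((N + W) - 2) = 9 + (-2 + N + W) = 7 + N + W)
(-109 + R(7, M(-1*(-1))))² = (-109 + (7 + 7 + (-3 - 1*(-1))))² = (-109 + (7 + 7 + (-3 + 1)))² = (-109 + (7 + 7 - 2))² = (-109 + 12)² = (-97)² = 9409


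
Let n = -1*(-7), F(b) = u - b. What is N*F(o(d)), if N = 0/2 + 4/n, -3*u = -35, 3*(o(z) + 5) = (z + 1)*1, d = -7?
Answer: 32/3 ≈ 10.667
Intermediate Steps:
o(z) = -14/3 + z/3 (o(z) = -5 + ((z + 1)*1)/3 = -5 + ((1 + z)*1)/3 = -5 + (1 + z)/3 = -5 + (⅓ + z/3) = -14/3 + z/3)
u = 35/3 (u = -⅓*(-35) = 35/3 ≈ 11.667)
F(b) = 35/3 - b
n = 7
N = 4/7 (N = 0/2 + 4/7 = 0*(½) + 4*(⅐) = 0 + 4/7 = 4/7 ≈ 0.57143)
N*F(o(d)) = 4*(35/3 - (-14/3 + (⅓)*(-7)))/7 = 4*(35/3 - (-14/3 - 7/3))/7 = 4*(35/3 - 1*(-7))/7 = 4*(35/3 + 7)/7 = (4/7)*(56/3) = 32/3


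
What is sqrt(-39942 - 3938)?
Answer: 2*I*sqrt(10970) ≈ 209.48*I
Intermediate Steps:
sqrt(-39942 - 3938) = sqrt(-43880) = 2*I*sqrt(10970)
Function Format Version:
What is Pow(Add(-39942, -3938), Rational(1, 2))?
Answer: Mul(2, I, Pow(10970, Rational(1, 2))) ≈ Mul(209.48, I)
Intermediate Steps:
Pow(Add(-39942, -3938), Rational(1, 2)) = Pow(-43880, Rational(1, 2)) = Mul(2, I, Pow(10970, Rational(1, 2)))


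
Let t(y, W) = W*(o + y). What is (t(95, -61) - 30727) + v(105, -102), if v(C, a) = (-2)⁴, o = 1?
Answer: -36567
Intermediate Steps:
v(C, a) = 16
t(y, W) = W*(1 + y)
(t(95, -61) - 30727) + v(105, -102) = (-61*(1 + 95) - 30727) + 16 = (-61*96 - 30727) + 16 = (-5856 - 30727) + 16 = -36583 + 16 = -36567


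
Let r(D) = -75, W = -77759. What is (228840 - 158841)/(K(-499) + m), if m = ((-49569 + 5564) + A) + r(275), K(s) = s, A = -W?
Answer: 23333/11060 ≈ 2.1097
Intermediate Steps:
A = 77759 (A = -1*(-77759) = 77759)
m = 33679 (m = ((-49569 + 5564) + 77759) - 75 = (-44005 + 77759) - 75 = 33754 - 75 = 33679)
(228840 - 158841)/(K(-499) + m) = (228840 - 158841)/(-499 + 33679) = 69999/33180 = 69999*(1/33180) = 23333/11060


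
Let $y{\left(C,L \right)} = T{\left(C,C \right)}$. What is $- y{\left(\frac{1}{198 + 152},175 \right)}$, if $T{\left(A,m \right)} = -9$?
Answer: $9$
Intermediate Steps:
$y{\left(C,L \right)} = -9$
$- y{\left(\frac{1}{198 + 152},175 \right)} = \left(-1\right) \left(-9\right) = 9$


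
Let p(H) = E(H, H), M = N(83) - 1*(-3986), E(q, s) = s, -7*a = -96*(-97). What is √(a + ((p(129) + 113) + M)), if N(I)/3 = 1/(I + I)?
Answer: √3912645730/1162 ≈ 53.831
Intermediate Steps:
N(I) = 3/(2*I) (N(I) = 3/(I + I) = 3/((2*I)) = 3*(1/(2*I)) = 3/(2*I))
a = -9312/7 (a = -(-96)*(-97)/7 = -⅐*9312 = -9312/7 ≈ -1330.3)
M = 661679/166 (M = (3/2)/83 - 1*(-3986) = (3/2)*(1/83) + 3986 = 3/166 + 3986 = 661679/166 ≈ 3986.0)
p(H) = H
√(a + ((p(129) + 113) + M)) = √(-9312/7 + ((129 + 113) + 661679/166)) = √(-9312/7 + (242 + 661679/166)) = √(-9312/7 + 701851/166) = √(3367165/1162) = √3912645730/1162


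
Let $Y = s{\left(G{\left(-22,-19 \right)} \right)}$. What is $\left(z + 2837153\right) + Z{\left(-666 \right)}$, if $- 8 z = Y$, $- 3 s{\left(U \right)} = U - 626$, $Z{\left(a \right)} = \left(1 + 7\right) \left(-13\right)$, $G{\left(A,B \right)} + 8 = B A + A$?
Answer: $\frac{34044469}{12} \approx 2.837 \cdot 10^{6}$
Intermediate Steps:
$G{\left(A,B \right)} = -8 + A + A B$ ($G{\left(A,B \right)} = -8 + \left(B A + A\right) = -8 + \left(A B + A\right) = -8 + \left(A + A B\right) = -8 + A + A B$)
$Z{\left(a \right)} = -104$ ($Z{\left(a \right)} = 8 \left(-13\right) = -104$)
$s{\left(U \right)} = \frac{626}{3} - \frac{U}{3}$ ($s{\left(U \right)} = - \frac{U - 626}{3} = - \frac{-626 + U}{3} = \frac{626}{3} - \frac{U}{3}$)
$Y = \frac{238}{3}$ ($Y = \frac{626}{3} - \frac{-8 - 22 - -418}{3} = \frac{626}{3} - \frac{-8 - 22 + 418}{3} = \frac{626}{3} - \frac{388}{3} = \frac{238}{3} \approx 79.333$)
$z = - \frac{119}{12}$ ($z = \left(- \frac{1}{8}\right) \frac{238}{3} = - \frac{119}{12} \approx -9.9167$)
$\left(z + 2837153\right) + Z{\left(-666 \right)} = \left(- \frac{119}{12} + 2837153\right) - 104 = \frac{34045717}{12} - 104 = \frac{34044469}{12}$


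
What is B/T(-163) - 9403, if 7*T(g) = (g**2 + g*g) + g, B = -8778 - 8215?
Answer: -498242876/52975 ≈ -9405.3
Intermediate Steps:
B = -16993
T(g) = g/7 + 2*g**2/7 (T(g) = ((g**2 + g*g) + g)/7 = ((g**2 + g**2) + g)/7 = (2*g**2 + g)/7 = (g + 2*g**2)/7 = g/7 + 2*g**2/7)
B/T(-163) - 9403 = -16993*(-7/(163*(1 + 2*(-163)))) - 9403 = -16993*(-7/(163*(1 - 326))) - 9403 = -16993/((1/7)*(-163)*(-325)) - 9403 = -16993/52975/7 - 9403 = -16993*7/52975 - 9403 = -118951/52975 - 9403 = -498242876/52975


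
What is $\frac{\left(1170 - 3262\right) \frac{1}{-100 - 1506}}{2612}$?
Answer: $\frac{523}{1048718} \approx 0.0004987$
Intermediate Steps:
$\frac{\left(1170 - 3262\right) \frac{1}{-100 - 1506}}{2612} = - \frac{2092}{-1606} \cdot \frac{1}{2612} = \left(-2092\right) \left(- \frac{1}{1606}\right) \frac{1}{2612} = \frac{1046}{803} \cdot \frac{1}{2612} = \frac{523}{1048718}$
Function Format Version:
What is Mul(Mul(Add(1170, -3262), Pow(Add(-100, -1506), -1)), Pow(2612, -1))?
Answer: Rational(523, 1048718) ≈ 0.00049870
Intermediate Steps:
Mul(Mul(Add(1170, -3262), Pow(Add(-100, -1506), -1)), Pow(2612, -1)) = Mul(Mul(-2092, Pow(-1606, -1)), Rational(1, 2612)) = Mul(Mul(-2092, Rational(-1, 1606)), Rational(1, 2612)) = Mul(Rational(1046, 803), Rational(1, 2612)) = Rational(523, 1048718)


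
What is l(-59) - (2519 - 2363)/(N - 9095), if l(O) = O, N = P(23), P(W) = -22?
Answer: -179249/3039 ≈ -58.983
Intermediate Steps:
N = -22
l(-59) - (2519 - 2363)/(N - 9095) = -59 - (2519 - 2363)/(-22 - 9095) = -59 - 156/(-9117) = -59 - 156*(-1)/9117 = -59 - 1*(-52/3039) = -59 + 52/3039 = -179249/3039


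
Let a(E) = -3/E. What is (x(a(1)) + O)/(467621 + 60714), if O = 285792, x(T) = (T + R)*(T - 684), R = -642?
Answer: 728907/528335 ≈ 1.3796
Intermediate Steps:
x(T) = (-684 + T)*(-642 + T) (x(T) = (T - 642)*(T - 684) = (-642 + T)*(-684 + T) = (-684 + T)*(-642 + T))
(x(a(1)) + O)/(467621 + 60714) = ((439128 + (-3/1)² - (-3978)/1) + 285792)/(467621 + 60714) = ((439128 + (-3*1)² - (-3978)) + 285792)/528335 = ((439128 + (-3)² - 1326*(-3)) + 285792)*(1/528335) = ((439128 + 9 + 3978) + 285792)*(1/528335) = (443115 + 285792)*(1/528335) = 728907*(1/528335) = 728907/528335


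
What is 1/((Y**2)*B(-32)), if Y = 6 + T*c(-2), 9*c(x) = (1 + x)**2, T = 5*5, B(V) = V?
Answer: -81/199712 ≈ -0.00040558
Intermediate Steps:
T = 25
c(x) = (1 + x)**2/9
Y = 79/9 (Y = 6 + 25*((1 - 2)**2/9) = 6 + 25*((1/9)*(-1)**2) = 6 + 25*((1/9)*1) = 6 + 25*(1/9) = 6 + 25/9 = 79/9 ≈ 8.7778)
1/((Y**2)*B(-32)) = 1/((79/9)**2*(-32)) = -1/32/(6241/81) = (81/6241)*(-1/32) = -81/199712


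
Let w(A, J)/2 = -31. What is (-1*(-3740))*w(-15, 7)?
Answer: -231880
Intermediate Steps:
w(A, J) = -62 (w(A, J) = 2*(-31) = -62)
(-1*(-3740))*w(-15, 7) = -1*(-3740)*(-62) = 3740*(-62) = -231880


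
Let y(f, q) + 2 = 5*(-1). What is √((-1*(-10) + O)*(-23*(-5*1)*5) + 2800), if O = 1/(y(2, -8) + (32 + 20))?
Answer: √77065/3 ≈ 92.535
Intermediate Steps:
y(f, q) = -7 (y(f, q) = -2 + 5*(-1) = -2 - 5 = -7)
O = 1/45 (O = 1/(-7 + (32 + 20)) = 1/(-7 + 52) = 1/45 ≈ 0.022222)
√((-1*(-10) + O)*(-23*(-5*1)*5) + 2800) = √((-1*(-10) + 1/45)*(-23*(-5*1)*5) + 2800) = √((10 + 1/45)*(-(-115)*5) + 2800) = √(451*(-23*(-25))/45 + 2800) = √((451/45)*575 + 2800) = √(51865/9 + 2800) = √(77065/9) = √77065/3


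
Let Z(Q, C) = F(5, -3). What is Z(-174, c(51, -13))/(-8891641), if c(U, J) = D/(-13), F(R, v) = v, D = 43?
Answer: 3/8891641 ≈ 3.3740e-7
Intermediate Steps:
c(U, J) = -43/13 (c(U, J) = 43/(-13) = 43*(-1/13) = -43/13)
Z(Q, C) = -3
Z(-174, c(51, -13))/(-8891641) = -3/(-8891641) = -3*(-1/8891641) = 3/8891641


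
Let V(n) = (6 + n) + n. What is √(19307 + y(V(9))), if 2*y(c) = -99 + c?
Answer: √77078/2 ≈ 138.81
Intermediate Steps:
V(n) = 6 + 2*n
y(c) = -99/2 + c/2 (y(c) = (-99 + c)/2 = -99/2 + c/2)
√(19307 + y(V(9))) = √(19307 + (-99/2 + (6 + 2*9)/2)) = √(19307 + (-99/2 + (6 + 18)/2)) = √(19307 + (-99/2 + (½)*24)) = √(19307 + (-99/2 + 12)) = √(19307 - 75/2) = √(38539/2) = √77078/2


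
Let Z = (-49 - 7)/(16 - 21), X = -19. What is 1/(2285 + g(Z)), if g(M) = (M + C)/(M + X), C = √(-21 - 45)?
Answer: 3473301/7931507131 + 195*I*√66/7931507131 ≈ 0.00043791 + 1.9973e-7*I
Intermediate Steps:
C = I*√66 (C = √(-66) = I*√66 ≈ 8.124*I)
Z = 56/5 (Z = -56/(-5) = -56*(-⅕) = 56/5 ≈ 11.200)
g(M) = (M + I*√66)/(-19 + M) (g(M) = (M + I*√66)/(M - 19) = (M + I*√66)/(-19 + M))
1/(2285 + g(Z)) = 1/(2285 + (56/5 + I*√66)/(-19 + 56/5)) = 1/(2285 + (56/5 + I*√66)/(-39/5)) = 1/(2285 - 5*(56/5 + I*√66)/39) = 1/(2285 + (-56/39 - 5*I*√66/39)) = 1/(89059/39 - 5*I*√66/39)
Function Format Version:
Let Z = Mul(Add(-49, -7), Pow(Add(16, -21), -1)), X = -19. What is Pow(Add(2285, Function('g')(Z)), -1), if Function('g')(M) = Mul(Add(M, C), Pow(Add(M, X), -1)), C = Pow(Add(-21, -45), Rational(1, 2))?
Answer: Add(Rational(3473301, 7931507131), Mul(Rational(195, 7931507131), I, Pow(66, Rational(1, 2)))) ≈ Add(0.00043791, Mul(1.9973e-7, I))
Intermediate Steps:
C = Mul(I, Pow(66, Rational(1, 2))) (C = Pow(-66, Rational(1, 2)) = Mul(I, Pow(66, Rational(1, 2))) ≈ Mul(8.1240, I))
Z = Rational(56, 5) (Z = Mul(-56, Pow(-5, -1)) = Mul(-56, Rational(-1, 5)) = Rational(56, 5) ≈ 11.200)
Function('g')(M) = Mul(Pow(Add(-19, M), -1), Add(M, Mul(I, Pow(66, Rational(1, 2))))) (Function('g')(M) = Mul(Add(M, Mul(I, Pow(66, Rational(1, 2)))), Pow(Add(M, -19), -1)) = Mul(Add(M, Mul(I, Pow(66, Rational(1, 2)))), Pow(Add(-19, M), -1)) = Mul(Pow(Add(-19, M), -1), Add(M, Mul(I, Pow(66, Rational(1, 2))))))
Pow(Add(2285, Function('g')(Z)), -1) = Pow(Add(2285, Mul(Pow(Add(-19, Rational(56, 5)), -1), Add(Rational(56, 5), Mul(I, Pow(66, Rational(1, 2)))))), -1) = Pow(Add(2285, Mul(Pow(Rational(-39, 5), -1), Add(Rational(56, 5), Mul(I, Pow(66, Rational(1, 2)))))), -1) = Pow(Add(2285, Mul(Rational(-5, 39), Add(Rational(56, 5), Mul(I, Pow(66, Rational(1, 2)))))), -1) = Pow(Add(2285, Add(Rational(-56, 39), Mul(Rational(-5, 39), I, Pow(66, Rational(1, 2))))), -1) = Pow(Add(Rational(89059, 39), Mul(Rational(-5, 39), I, Pow(66, Rational(1, 2)))), -1)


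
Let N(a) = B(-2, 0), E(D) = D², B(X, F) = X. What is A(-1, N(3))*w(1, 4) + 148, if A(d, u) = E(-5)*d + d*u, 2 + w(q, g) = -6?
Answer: 332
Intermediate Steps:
w(q, g) = -8 (w(q, g) = -2 - 6 = -8)
N(a) = -2
A(d, u) = 25*d + d*u (A(d, u) = (-5)²*d + d*u = 25*d + d*u)
A(-1, N(3))*w(1, 4) + 148 = -(25 - 2)*(-8) + 148 = -1*23*(-8) + 148 = -23*(-8) + 148 = 184 + 148 = 332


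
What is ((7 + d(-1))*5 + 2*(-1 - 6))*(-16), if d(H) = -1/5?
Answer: -320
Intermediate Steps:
d(H) = -⅕ (d(H) = -1*⅕ = -⅕)
((7 + d(-1))*5 + 2*(-1 - 6))*(-16) = ((7 - ⅕)*5 + 2*(-1 - 6))*(-16) = ((34/5)*5 + 2*(-7))*(-16) = (34 - 14)*(-16) = 20*(-16) = -320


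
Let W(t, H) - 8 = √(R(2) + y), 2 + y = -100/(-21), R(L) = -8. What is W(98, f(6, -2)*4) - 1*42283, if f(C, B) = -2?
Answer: -42275 + I*√2310/21 ≈ -42275.0 + 2.2887*I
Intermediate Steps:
y = 58/21 (y = -2 - 100/(-21) = -2 - 100*(-1/21) = -2 + 100/21 = 58/21 ≈ 2.7619)
W(t, H) = 8 + I*√2310/21 (W(t, H) = 8 + √(-8 + 58/21) = 8 + √(-110/21) = 8 + I*√2310/21)
W(98, f(6, -2)*4) - 1*42283 = (8 + I*√2310/21) - 1*42283 = (8 + I*√2310/21) - 42283 = -42275 + I*√2310/21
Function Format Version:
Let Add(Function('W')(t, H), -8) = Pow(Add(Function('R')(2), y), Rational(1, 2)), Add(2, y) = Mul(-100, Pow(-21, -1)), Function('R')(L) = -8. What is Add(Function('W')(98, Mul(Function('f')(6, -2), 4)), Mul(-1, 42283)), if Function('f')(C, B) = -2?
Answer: Add(-42275, Mul(Rational(1, 21), I, Pow(2310, Rational(1, 2)))) ≈ Add(-42275., Mul(2.2887, I))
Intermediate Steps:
y = Rational(58, 21) (y = Add(-2, Mul(-100, Pow(-21, -1))) = Add(-2, Mul(-100, Rational(-1, 21))) = Add(-2, Rational(100, 21)) = Rational(58, 21) ≈ 2.7619)
Function('W')(t, H) = Add(8, Mul(Rational(1, 21), I, Pow(2310, Rational(1, 2)))) (Function('W')(t, H) = Add(8, Pow(Add(-8, Rational(58, 21)), Rational(1, 2))) = Add(8, Pow(Rational(-110, 21), Rational(1, 2))) = Add(8, Mul(Rational(1, 21), I, Pow(2310, Rational(1, 2)))))
Add(Function('W')(98, Mul(Function('f')(6, -2), 4)), Mul(-1, 42283)) = Add(Add(8, Mul(Rational(1, 21), I, Pow(2310, Rational(1, 2)))), Mul(-1, 42283)) = Add(Add(8, Mul(Rational(1, 21), I, Pow(2310, Rational(1, 2)))), -42283) = Add(-42275, Mul(Rational(1, 21), I, Pow(2310, Rational(1, 2))))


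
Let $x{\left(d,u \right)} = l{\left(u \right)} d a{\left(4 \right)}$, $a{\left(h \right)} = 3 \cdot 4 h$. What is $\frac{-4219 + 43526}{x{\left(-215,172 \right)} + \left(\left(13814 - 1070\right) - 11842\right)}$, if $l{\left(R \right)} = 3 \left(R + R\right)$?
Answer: $- \frac{39307}{10649338} \approx -0.003691$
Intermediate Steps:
$a{\left(h \right)} = 12 h$
$l{\left(R \right)} = 6 R$ ($l{\left(R \right)} = 3 \cdot 2 R = 6 R$)
$x{\left(d,u \right)} = 288 d u$ ($x{\left(d,u \right)} = 6 u d 12 \cdot 4 = 6 d u 48 = 288 d u$)
$\frac{-4219 + 43526}{x{\left(-215,172 \right)} + \left(\left(13814 - 1070\right) - 11842\right)} = \frac{-4219 + 43526}{288 \left(-215\right) 172 + \left(\left(13814 - 1070\right) - 11842\right)} = \frac{39307}{-10650240 + \left(12744 - 11842\right)} = \frac{39307}{-10650240 + 902} = \frac{39307}{-10649338} = 39307 \left(- \frac{1}{10649338}\right) = - \frac{39307}{10649338}$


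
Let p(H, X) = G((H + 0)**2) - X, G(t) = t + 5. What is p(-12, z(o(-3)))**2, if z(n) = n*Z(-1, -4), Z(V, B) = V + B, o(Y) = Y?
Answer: 17956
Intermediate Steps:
G(t) = 5 + t
Z(V, B) = B + V
z(n) = -5*n (z(n) = n*(-4 - 1) = n*(-5) = -5*n)
p(H, X) = 5 + H**2 - X (p(H, X) = (5 + (H + 0)**2) - X = (5 + H**2) - X = 5 + H**2 - X)
p(-12, z(o(-3)))**2 = (5 + (-12)**2 - (-5)*(-3))**2 = (5 + 144 - 1*15)**2 = (5 + 144 - 15)**2 = 134**2 = 17956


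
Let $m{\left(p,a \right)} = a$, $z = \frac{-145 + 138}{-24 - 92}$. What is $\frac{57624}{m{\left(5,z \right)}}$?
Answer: $954912$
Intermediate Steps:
$z = \frac{7}{116}$ ($z = - \frac{7}{-116} = \left(-7\right) \left(- \frac{1}{116}\right) = \frac{7}{116} \approx 0.060345$)
$\frac{57624}{m{\left(5,z \right)}} = \frac{57624}{\frac{7}{116}} = 57624 \cdot \frac{116}{7} = 954912$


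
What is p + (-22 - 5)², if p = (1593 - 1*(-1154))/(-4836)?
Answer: 3522697/4836 ≈ 728.43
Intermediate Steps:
p = -2747/4836 (p = (1593 + 1154)*(-1/4836) = 2747*(-1/4836) = -2747/4836 ≈ -0.56803)
p + (-22 - 5)² = -2747/4836 + (-22 - 5)² = -2747/4836 + (-27)² = -2747/4836 + 729 = 3522697/4836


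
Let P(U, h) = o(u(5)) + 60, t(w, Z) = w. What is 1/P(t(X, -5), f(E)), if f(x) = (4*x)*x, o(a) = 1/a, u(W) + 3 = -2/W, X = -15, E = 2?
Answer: 17/1015 ≈ 0.016749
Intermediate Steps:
u(W) = -3 - 2/W
f(x) = 4*x²
P(U, h) = 1015/17 (P(U, h) = 1/(-3 - 2/5) + 60 = 1/(-3 - 2*⅕) + 60 = 1/(-3 - ⅖) + 60 = 1/(-17/5) + 60 = -5/17 + 60 = 1015/17)
1/P(t(X, -5), f(E)) = 1/(1015/17) = 17/1015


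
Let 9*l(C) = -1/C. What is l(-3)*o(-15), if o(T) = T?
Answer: -5/9 ≈ -0.55556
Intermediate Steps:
l(C) = -1/(9*C) (l(C) = (-1/C)/9 = -1/(9*C))
l(-3)*o(-15) = -1/9/(-3)*(-15) = -1/9*(-1/3)*(-15) = (1/27)*(-15) = -5/9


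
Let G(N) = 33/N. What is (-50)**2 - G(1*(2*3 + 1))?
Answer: 17467/7 ≈ 2495.3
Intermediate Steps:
(-50)**2 - G(1*(2*3 + 1)) = (-50)**2 - 33/(1*(2*3 + 1)) = 2500 - 33/(1*(6 + 1)) = 2500 - 33/(1*7) = 2500 - 33/7 = 17467/7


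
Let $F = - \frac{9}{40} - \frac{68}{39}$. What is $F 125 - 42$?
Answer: $- \frac{89879}{312} \approx -288.07$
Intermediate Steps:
$F = - \frac{3071}{1560}$ ($F = \left(-9\right) \frac{1}{40} - \frac{68}{39} = - \frac{9}{40} - \frac{68}{39} = - \frac{3071}{1560} \approx -1.9686$)
$F 125 - 42 = \left(- \frac{3071}{1560}\right) 125 - 42 = - \frac{76775}{312} - 42 = - \frac{89879}{312}$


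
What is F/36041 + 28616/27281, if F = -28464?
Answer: 254822872/983234521 ≈ 0.25917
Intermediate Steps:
F/36041 + 28616/27281 = -28464/36041 + 28616/27281 = 254822872/983234521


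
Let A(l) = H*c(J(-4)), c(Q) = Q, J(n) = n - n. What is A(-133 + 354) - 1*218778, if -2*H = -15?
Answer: -218778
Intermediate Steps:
H = 15/2 (H = -1/2*(-15) = 15/2 ≈ 7.5000)
J(n) = 0
A(l) = 0 (A(l) = (15/2)*0 = 0)
A(-133 + 354) - 1*218778 = 0 - 1*218778 = 0 - 218778 = -218778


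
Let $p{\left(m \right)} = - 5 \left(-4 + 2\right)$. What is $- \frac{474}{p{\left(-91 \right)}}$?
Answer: $- \frac{237}{5} \approx -47.4$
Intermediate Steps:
$p{\left(m \right)} = 10$ ($p{\left(m \right)} = \left(-5\right) \left(-2\right) = 10$)
$- \frac{474}{p{\left(-91 \right)}} = - \frac{474}{10} = \left(-474\right) \frac{1}{10} = - \frac{237}{5}$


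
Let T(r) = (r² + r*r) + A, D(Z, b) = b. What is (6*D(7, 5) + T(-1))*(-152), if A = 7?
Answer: -5928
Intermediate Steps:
T(r) = 7 + 2*r² (T(r) = (r² + r*r) + 7 = (r² + r²) + 7 = 2*r² + 7 = 7 + 2*r²)
(6*D(7, 5) + T(-1))*(-152) = (6*5 + (7 + 2*(-1)²))*(-152) = (30 + (7 + 2*1))*(-152) = (30 + (7 + 2))*(-152) = (30 + 9)*(-152) = 39*(-152) = -5928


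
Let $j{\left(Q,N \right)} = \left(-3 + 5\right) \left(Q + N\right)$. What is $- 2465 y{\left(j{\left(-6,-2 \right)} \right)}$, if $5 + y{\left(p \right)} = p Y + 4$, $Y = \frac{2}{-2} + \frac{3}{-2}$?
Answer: $-96135$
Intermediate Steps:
$Y = - \frac{5}{2}$ ($Y = 2 \left(- \frac{1}{2}\right) + 3 \left(- \frac{1}{2}\right) = -1 - \frac{3}{2} = - \frac{5}{2} \approx -2.5$)
$j{\left(Q,N \right)} = 2 N + 2 Q$ ($j{\left(Q,N \right)} = 2 \left(N + Q\right) = 2 N + 2 Q$)
$y{\left(p \right)} = -1 - \frac{5 p}{2}$ ($y{\left(p \right)} = -5 + \left(p \left(- \frac{5}{2}\right) + 4\right) = -5 - \left(-4 + \frac{5 p}{2}\right) = -1 - \frac{5 p}{2}$)
$- 2465 y{\left(j{\left(-6,-2 \right)} \right)} = - 2465 \left(-1 - \frac{5 \left(2 \left(-2\right) + 2 \left(-6\right)\right)}{2}\right) = - 2465 \left(-1 - \frac{5 \left(-4 - 12\right)}{2}\right) = - 2465 \left(-1 - -40\right) = - 2465 \left(-1 + 40\right) = \left(-2465\right) 39 = -96135$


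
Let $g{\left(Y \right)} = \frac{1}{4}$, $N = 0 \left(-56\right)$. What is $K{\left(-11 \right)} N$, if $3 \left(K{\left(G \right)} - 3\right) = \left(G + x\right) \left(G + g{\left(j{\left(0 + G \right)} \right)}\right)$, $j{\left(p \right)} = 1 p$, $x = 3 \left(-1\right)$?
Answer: $0$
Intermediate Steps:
$x = -3$
$N = 0$
$j{\left(p \right)} = p$
$g{\left(Y \right)} = \frac{1}{4}$
$K{\left(G \right)} = 3 + \frac{\left(-3 + G\right) \left(\frac{1}{4} + G\right)}{3}$ ($K{\left(G \right)} = 3 + \frac{\left(G - 3\right) \left(G + \frac{1}{4}\right)}{3} = 3 + \frac{\left(-3 + G\right) \left(\frac{1}{4} + G\right)}{3}$)
$K{\left(-11 \right)} N = \left(\frac{11}{4} - - \frac{121}{12} + \frac{\left(-11\right)^{2}}{3}\right) 0 = \left(\frac{11}{4} + \frac{121}{12} + \frac{1}{3} \cdot 121\right) 0 = \left(\frac{11}{4} + \frac{121}{12} + \frac{121}{3}\right) 0 = \frac{319}{6} \cdot 0 = 0$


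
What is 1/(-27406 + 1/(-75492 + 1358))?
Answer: -74134/2031716405 ≈ -3.6488e-5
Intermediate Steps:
1/(-27406 + 1/(-75492 + 1358)) = 1/(-27406 + 1/(-74134)) = 1/(-27406 - 1/74134) = 1/(-2031716405/74134) = -74134/2031716405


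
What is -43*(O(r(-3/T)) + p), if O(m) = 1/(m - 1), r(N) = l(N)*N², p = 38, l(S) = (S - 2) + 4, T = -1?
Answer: -71939/44 ≈ -1635.0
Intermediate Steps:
l(S) = 2 + S (l(S) = (-2 + S) + 4 = 2 + S)
r(N) = N²*(2 + N) (r(N) = (2 + N)*N² = N²*(2 + N))
O(m) = 1/(-1 + m)
-43*(O(r(-3/T)) + p) = -43*(1/(-1 + (-3/(-1))²*(2 - 3/(-1))) + 38) = -43*(1/(-1 + (-3*(-1))²*(2 - 3*(-1))) + 38) = -43*(1/(-1 + 3²*(2 + 3)) + 38) = -43*(1/(-1 + 9*5) + 38) = -43*(1/(-1 + 45) + 38) = -43*(1/44 + 38) = -43*1673/44 = -71939/44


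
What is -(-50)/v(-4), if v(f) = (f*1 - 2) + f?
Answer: -5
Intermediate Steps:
v(f) = -2 + 2*f (v(f) = (f - 2) + f = (-2 + f) + f = -2 + 2*f)
-(-50)/v(-4) = -(-50)/(-2 + 2*(-4)) = -(-50)/(-2 - 8) = -(-50)/(-10) = -(-1)*(-50)/10 = -1*5 = -5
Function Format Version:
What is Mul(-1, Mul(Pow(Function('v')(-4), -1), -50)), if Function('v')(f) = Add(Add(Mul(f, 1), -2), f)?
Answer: -5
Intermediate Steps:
Function('v')(f) = Add(-2, Mul(2, f)) (Function('v')(f) = Add(Add(f, -2), f) = Add(Add(-2, f), f) = Add(-2, Mul(2, f)))
Mul(-1, Mul(Pow(Function('v')(-4), -1), -50)) = Mul(-1, Mul(Pow(Add(-2, Mul(2, -4)), -1), -50)) = Mul(-1, Mul(Pow(Add(-2, -8), -1), -50)) = Mul(-1, Mul(Pow(-10, -1), -50)) = Mul(-1, Mul(Rational(-1, 10), -50)) = Mul(-1, 5) = -5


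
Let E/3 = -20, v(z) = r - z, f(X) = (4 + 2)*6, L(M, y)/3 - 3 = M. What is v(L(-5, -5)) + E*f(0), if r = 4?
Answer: -2150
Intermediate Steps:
L(M, y) = 9 + 3*M
f(X) = 36 (f(X) = 6*6 = 36)
v(z) = 4 - z
E = -60 (E = 3*(-20) = -60)
v(L(-5, -5)) + E*f(0) = (4 - (9 + 3*(-5))) - 60*36 = (4 - (9 - 15)) - 2160 = (4 - 1*(-6)) - 2160 = (4 + 6) - 2160 = 10 - 2160 = -2150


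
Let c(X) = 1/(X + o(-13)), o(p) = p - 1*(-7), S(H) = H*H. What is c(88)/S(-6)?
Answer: 1/2952 ≈ 0.00033875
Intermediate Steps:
S(H) = H²
o(p) = 7 + p (o(p) = p + 7 = 7 + p)
c(X) = 1/(-6 + X) (c(X) = 1/(X + (7 - 13)) = 1/(X - 6) = 1/(-6 + X))
c(88)/S(-6) = 1/((-6 + 88)*((-6)²)) = 1/(82*36) = (1/82)*(1/36) = 1/2952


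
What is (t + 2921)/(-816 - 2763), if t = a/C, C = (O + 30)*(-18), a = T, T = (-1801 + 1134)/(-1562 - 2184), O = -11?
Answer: -3742185905/4585171428 ≈ -0.81615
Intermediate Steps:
T = 667/3746 (T = -667/(-3746) = -667*(-1/3746) = 667/3746 ≈ 0.17806)
a = 667/3746 ≈ 0.17806
C = -342 (C = (-11 + 30)*(-18) = 19*(-18) = -342)
t = -667/1281132 (t = (667/3746)/(-342) = (667/3746)*(-1/342) = -667/1281132 ≈ -0.00052063)
(t + 2921)/(-816 - 2763) = (-667/1281132 + 2921)/(-816 - 2763) = (3742185905/1281132)/(-3579) = (3742185905/1281132)*(-1/3579) = -3742185905/4585171428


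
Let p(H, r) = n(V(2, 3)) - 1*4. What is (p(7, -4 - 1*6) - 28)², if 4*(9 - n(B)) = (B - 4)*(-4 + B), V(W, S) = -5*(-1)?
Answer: 8649/16 ≈ 540.56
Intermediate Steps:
V(W, S) = 5
n(B) = 9 - (-4 + B)²/4 (n(B) = 9 - (B - 4)*(-4 + B)/4 = 9 - (-4 + B)*(-4 + B)/4 = 9 - (-4 + B)²/4)
p(H, r) = 19/4 (p(H, r) = (9 - (-4 + 5)²/4) - 1*4 = (9 - ¼*1²) - 4 = (9 - ¼*1) - 4 = (9 - ¼) - 4 = 35/4 - 4 = 19/4)
(p(7, -4 - 1*6) - 28)² = (19/4 - 28)² = (-93/4)² = 8649/16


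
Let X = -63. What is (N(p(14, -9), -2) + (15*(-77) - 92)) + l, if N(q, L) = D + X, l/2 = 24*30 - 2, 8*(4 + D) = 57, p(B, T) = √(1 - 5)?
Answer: 1033/8 ≈ 129.13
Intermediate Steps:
p(B, T) = 2*I (p(B, T) = √(-4) = 2*I)
D = 25/8 (D = -4 + (⅛)*57 = -4 + 57/8 = 25/8 ≈ 3.1250)
l = 1436 (l = 2*(24*30 - 2) = 2*(720 - 2) = 2*718 = 1436)
N(q, L) = -479/8 (N(q, L) = 25/8 - 63 = -479/8)
(N(p(14, -9), -2) + (15*(-77) - 92)) + l = (-479/8 + (15*(-77) - 92)) + 1436 = (-479/8 + (-1155 - 92)) + 1436 = (-479/8 - 1247) + 1436 = -10455/8 + 1436 = 1033/8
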